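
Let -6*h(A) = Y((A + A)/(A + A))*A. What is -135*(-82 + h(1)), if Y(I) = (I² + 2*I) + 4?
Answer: 22455/2 ≈ 11228.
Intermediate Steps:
Y(I) = 4 + I² + 2*I
h(A) = -7*A/6 (h(A) = -(4 + ((A + A)/(A + A))² + 2*((A + A)/(A + A)))*A/6 = -(4 + ((2*A)/((2*A)))² + 2*((2*A)/((2*A))))*A/6 = -(4 + ((2*A)*(1/(2*A)))² + 2*((2*A)*(1/(2*A))))*A/6 = -(4 + 1² + 2*1)*A/6 = -(4 + 1 + 2)*A/6 = -7*A/6)
-135*(-82 + h(1)) = -135*(-82 - 7/6*1) = -135*(-82 - 7/6) = -135*(-499/6) = 22455/2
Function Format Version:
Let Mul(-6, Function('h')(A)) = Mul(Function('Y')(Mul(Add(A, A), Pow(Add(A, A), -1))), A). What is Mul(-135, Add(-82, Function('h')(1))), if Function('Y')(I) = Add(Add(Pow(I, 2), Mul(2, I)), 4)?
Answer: Rational(22455, 2) ≈ 11228.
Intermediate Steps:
Function('Y')(I) = Add(4, Pow(I, 2), Mul(2, I))
Function('h')(A) = Mul(Rational(-7, 6), A) (Function('h')(A) = Mul(Rational(-1, 6), Mul(Add(4, Pow(Mul(Add(A, A), Pow(Add(A, A), -1)), 2), Mul(2, Mul(Add(A, A), Pow(Add(A, A), -1)))), A)) = Mul(Rational(-1, 6), Mul(Add(4, Pow(Mul(Mul(2, A), Pow(Mul(2, A), -1)), 2), Mul(2, Mul(Mul(2, A), Pow(Mul(2, A), -1)))), A)) = Mul(Rational(-1, 6), Mul(Add(4, Pow(Mul(Mul(2, A), Mul(Rational(1, 2), Pow(A, -1))), 2), Mul(2, Mul(Mul(2, A), Mul(Rational(1, 2), Pow(A, -1))))), A)) = Mul(Rational(-1, 6), Mul(Add(4, Pow(1, 2), Mul(2, 1)), A)) = Mul(Rational(-1, 6), Mul(Add(4, 1, 2), A)) = Mul(Rational(-1, 6), Mul(7, A)) = Mul(Rational(-7, 6), A))
Mul(-135, Add(-82, Function('h')(1))) = Mul(-135, Add(-82, Mul(Rational(-7, 6), 1))) = Mul(-135, Add(-82, Rational(-7, 6))) = Mul(-135, Rational(-499, 6)) = Rational(22455, 2)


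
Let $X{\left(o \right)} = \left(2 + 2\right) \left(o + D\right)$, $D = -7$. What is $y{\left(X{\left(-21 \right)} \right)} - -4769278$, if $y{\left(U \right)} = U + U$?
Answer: $4769054$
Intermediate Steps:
$X{\left(o \right)} = -28 + 4 o$ ($X{\left(o \right)} = \left(2 + 2\right) \left(o - 7\right) = 4 \left(-7 + o\right) = -28 + 4 o$)
$y{\left(U \right)} = 2 U$
$y{\left(X{\left(-21 \right)} \right)} - -4769278 = 2 \left(-28 + 4 \left(-21\right)\right) - -4769278 = 2 \left(-28 - 84\right) + 4769278 = 2 \left(-112\right) + 4769278 = -224 + 4769278 = 4769054$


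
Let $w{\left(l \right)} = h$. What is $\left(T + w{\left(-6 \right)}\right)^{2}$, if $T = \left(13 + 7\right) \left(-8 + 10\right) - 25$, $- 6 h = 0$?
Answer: $225$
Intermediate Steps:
$h = 0$ ($h = \left(- \frac{1}{6}\right) 0 = 0$)
$w{\left(l \right)} = 0$
$T = 15$ ($T = 20 \cdot 2 - 25 = 40 - 25 = 15$)
$\left(T + w{\left(-6 \right)}\right)^{2} = \left(15 + 0\right)^{2} = 15^{2} = 225$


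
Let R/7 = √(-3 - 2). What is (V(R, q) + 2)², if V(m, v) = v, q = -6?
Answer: 16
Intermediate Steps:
R = 7*I*√5 (R = 7*√(-3 - 2) = 7*√(-5) = 7*(I*√5) = 7*I*√5 ≈ 15.652*I)
(V(R, q) + 2)² = (-6 + 2)² = (-4)² = 16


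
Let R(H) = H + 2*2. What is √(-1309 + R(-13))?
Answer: I*√1318 ≈ 36.304*I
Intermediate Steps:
R(H) = 4 + H (R(H) = H + 4 = 4 + H)
√(-1309 + R(-13)) = √(-1309 + (4 - 13)) = √(-1309 - 9) = √(-1318) = I*√1318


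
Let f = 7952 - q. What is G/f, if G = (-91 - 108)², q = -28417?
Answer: 39601/36369 ≈ 1.0889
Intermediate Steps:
G = 39601 (G = (-199)² = 39601)
f = 36369 (f = 7952 - 1*(-28417) = 7952 + 28417 = 36369)
G/f = 39601/36369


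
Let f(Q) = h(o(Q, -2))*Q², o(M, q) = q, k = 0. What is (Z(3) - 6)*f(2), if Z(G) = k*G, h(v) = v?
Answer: 48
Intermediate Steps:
f(Q) = -2*Q²
Z(G) = 0 (Z(G) = 0*G = 0)
(Z(3) - 6)*f(2) = (0 - 6)*(-2*2²) = -(-12)*4 = -6*(-8) = 48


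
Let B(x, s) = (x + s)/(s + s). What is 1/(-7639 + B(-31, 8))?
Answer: -16/122247 ≈ -0.00013088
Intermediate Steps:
B(x, s) = (s + x)/(2*s) (B(x, s) = (s + x)/((2*s)) = (s + x)*(1/(2*s)) = (s + x)/(2*s))
1/(-7639 + B(-31, 8)) = 1/(-7639 + (1/2)*(8 - 31)/8) = 1/(-7639 + (1/2)*(1/8)*(-23)) = 1/(-7639 - 23/16) = 1/(-122247/16) = -16/122247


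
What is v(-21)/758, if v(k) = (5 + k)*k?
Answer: 168/379 ≈ 0.44327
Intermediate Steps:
v(k) = k*(5 + k)
v(-21)/758 = -21*(5 - 21)/758 = -21*(-16)*(1/758) = 336*(1/758) = 168/379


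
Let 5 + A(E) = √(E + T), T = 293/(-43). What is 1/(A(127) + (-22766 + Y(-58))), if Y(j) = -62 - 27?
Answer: -245745/5617729408 - √13889/5617729408 ≈ -4.3766e-5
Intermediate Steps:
Y(j) = -89
T = -293/43 (T = 293*(-1/43) = -293/43 ≈ -6.8139)
A(E) = -5 + √(-293/43 + E) (A(E) = -5 + √(E - 293/43) = -5 + √(-293/43 + E))
1/(A(127) + (-22766 + Y(-58))) = 1/((-5 + √(-12599 + 1849*127)/43) + (-22766 - 89)) = 1/((-5 + √(-12599 + 234823)/43) - 22855) = 1/((-5 + √222224/43) - 22855) = 1/((-5 + (4*√13889)/43) - 22855) = 1/((-5 + 4*√13889/43) - 22855) = 1/(-22860 + 4*√13889/43)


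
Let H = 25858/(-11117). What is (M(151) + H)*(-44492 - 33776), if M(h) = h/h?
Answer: 1153748588/11117 ≈ 1.0378e+5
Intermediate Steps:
M(h) = 1
H = -25858/11117 (H = 25858*(-1/11117) = -25858/11117 ≈ -2.3260)
(M(151) + H)*(-44492 - 33776) = (1 - 25858/11117)*(-44492 - 33776) = -14741/11117*(-78268) = 1153748588/11117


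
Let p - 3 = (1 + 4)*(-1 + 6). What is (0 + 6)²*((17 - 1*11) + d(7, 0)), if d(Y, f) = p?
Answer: 1224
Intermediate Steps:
p = 28 (p = 3 + (1 + 4)*(-1 + 6) = 3 + 5*5 = 3 + 25 = 28)
d(Y, f) = 28
(0 + 6)²*((17 - 1*11) + d(7, 0)) = (0 + 6)²*((17 - 1*11) + 28) = 6²*((17 - 11) + 28) = 36*(6 + 28) = 36*34 = 1224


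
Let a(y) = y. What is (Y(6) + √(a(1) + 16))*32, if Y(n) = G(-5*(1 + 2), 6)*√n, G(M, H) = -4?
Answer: -128*√6 + 32*√17 ≈ -181.60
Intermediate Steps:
Y(n) = -4*√n
(Y(6) + √(a(1) + 16))*32 = (-4*√6 + √(1 + 16))*32 = (-4*√6 + √17)*32 = (√17 - 4*√6)*32 = -128*√6 + 32*√17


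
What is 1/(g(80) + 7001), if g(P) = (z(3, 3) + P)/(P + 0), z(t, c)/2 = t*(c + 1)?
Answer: 10/70023 ≈ 0.00014281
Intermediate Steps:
z(t, c) = 2*t*(1 + c) (z(t, c) = 2*(t*(c + 1)) = 2*(t*(1 + c)) = 2*t*(1 + c))
g(P) = (24 + P)/P (g(P) = (2*3*(1 + 3) + P)/(P + 0) = (2*3*4 + P)/P = (24 + P)/P)
1/(g(80) + 7001) = 1/((24 + 80)/80 + 7001) = 1/((1/80)*104 + 7001) = 1/(13/10 + 7001) = 1/(70023/10) = 10/70023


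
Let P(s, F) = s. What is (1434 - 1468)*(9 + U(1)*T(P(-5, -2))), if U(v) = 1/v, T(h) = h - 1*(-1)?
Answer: -170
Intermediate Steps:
T(h) = 1 + h (T(h) = h + 1 = 1 + h)
(1434 - 1468)*(9 + U(1)*T(P(-5, -2))) = (1434 - 1468)*(9 + (1 - 5)/1) = -34*(9 + 1*(-4)) = -34*(9 - 4) = -34*5 = -170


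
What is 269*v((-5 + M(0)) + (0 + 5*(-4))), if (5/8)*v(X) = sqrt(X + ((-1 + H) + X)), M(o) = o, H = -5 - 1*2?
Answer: 2152*I*sqrt(58)/5 ≈ 3277.8*I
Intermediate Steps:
H = -7 (H = -5 - 2 = -7)
v(X) = 8*sqrt(-8 + 2*X)/5 (v(X) = 8*sqrt(X + ((-1 - 7) + X))/5 = 8*sqrt(X + (-8 + X))/5 = 8*sqrt(-8 + 2*X)/5)
269*v((-5 + M(0)) + (0 + 5*(-4))) = 269*(8*sqrt(-8 + 2*((-5 + 0) + (0 + 5*(-4))))/5) = 269*(8*sqrt(-8 + 2*(-5 + (0 - 20)))/5) = 269*(8*sqrt(-8 + 2*(-5 - 20))/5) = 269*(8*sqrt(-8 + 2*(-25))/5) = 269*(8*sqrt(-8 - 50)/5) = 269*(8*sqrt(-58)/5) = 269*(8*(I*sqrt(58))/5) = 269*(8*I*sqrt(58)/5) = 2152*I*sqrt(58)/5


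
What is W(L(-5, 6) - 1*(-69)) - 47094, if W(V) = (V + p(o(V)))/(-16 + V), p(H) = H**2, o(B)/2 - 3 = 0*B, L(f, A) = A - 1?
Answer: -1365671/29 ≈ -47092.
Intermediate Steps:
L(f, A) = -1 + A
o(B) = 6 (o(B) = 6 + 2*(0*B) = 6 + 2*0 = 6 + 0 = 6)
W(V) = (36 + V)/(-16 + V) (W(V) = (V + 6**2)/(-16 + V) = (V + 36)/(-16 + V) = (36 + V)/(-16 + V))
W(L(-5, 6) - 1*(-69)) - 47094 = (36 + ((-1 + 6) - 1*(-69)))/(-16 + ((-1 + 6) - 1*(-69))) - 47094 = (36 + (5 + 69))/(-16 + (5 + 69)) - 47094 = (36 + 74)/(-16 + 74) - 47094 = 110/58 - 47094 = (1/58)*110 - 47094 = 55/29 - 47094 = -1365671/29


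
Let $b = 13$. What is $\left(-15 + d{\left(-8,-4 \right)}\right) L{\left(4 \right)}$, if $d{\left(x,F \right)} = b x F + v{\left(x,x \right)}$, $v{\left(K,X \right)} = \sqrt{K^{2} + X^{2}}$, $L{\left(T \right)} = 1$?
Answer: $401 + 8 \sqrt{2} \approx 412.31$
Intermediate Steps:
$d{\left(x,F \right)} = \sqrt{2} \sqrt{x^{2}} + 13 F x$ ($d{\left(x,F \right)} = 13 x F + \sqrt{x^{2} + x^{2}} = 13 F x + \sqrt{2 x^{2}} = 13 F x + \sqrt{2} \sqrt{x^{2}} = \sqrt{2} \sqrt{x^{2}} + 13 F x$)
$\left(-15 + d{\left(-8,-4 \right)}\right) L{\left(4 \right)} = \left(-15 + \left(\sqrt{2} \sqrt{\left(-8\right)^{2}} + 13 \left(-4\right) \left(-8\right)\right)\right) 1 = \left(-15 + \left(\sqrt{2} \sqrt{64} + 416\right)\right) 1 = \left(-15 + \left(\sqrt{2} \cdot 8 + 416\right)\right) 1 = \left(-15 + \left(8 \sqrt{2} + 416\right)\right) 1 = \left(-15 + \left(416 + 8 \sqrt{2}\right)\right) 1 = \left(401 + 8 \sqrt{2}\right) 1 = 401 + 8 \sqrt{2}$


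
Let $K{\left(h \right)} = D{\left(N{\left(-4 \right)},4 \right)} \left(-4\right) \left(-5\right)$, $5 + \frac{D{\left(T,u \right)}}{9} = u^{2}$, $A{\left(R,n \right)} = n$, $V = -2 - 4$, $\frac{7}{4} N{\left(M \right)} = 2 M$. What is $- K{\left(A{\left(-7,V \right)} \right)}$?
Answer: $-1980$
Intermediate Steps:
$N{\left(M \right)} = \frac{8 M}{7}$ ($N{\left(M \right)} = \frac{4 \cdot 2 M}{7} = \frac{8 M}{7}$)
$V = -6$ ($V = -2 - 4 = -6$)
$D{\left(T,u \right)} = -45 + 9 u^{2}$
$K{\left(h \right)} = 1980$ ($K{\left(h \right)} = \left(-45 + 9 \cdot 4^{2}\right) \left(-4\right) \left(-5\right) = \left(-45 + 9 \cdot 16\right) \left(-4\right) \left(-5\right) = \left(-45 + 144\right) \left(-4\right) \left(-5\right) = 99 \left(-4\right) \left(-5\right) = \left(-396\right) \left(-5\right) = 1980$)
$- K{\left(A{\left(-7,V \right)} \right)} = \left(-1\right) 1980 = -1980$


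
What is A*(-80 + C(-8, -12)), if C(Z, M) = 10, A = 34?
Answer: -2380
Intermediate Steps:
A*(-80 + C(-8, -12)) = 34*(-80 + 10) = 34*(-70) = -2380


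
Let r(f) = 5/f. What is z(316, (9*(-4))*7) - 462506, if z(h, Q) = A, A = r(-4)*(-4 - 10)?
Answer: -924977/2 ≈ -4.6249e+5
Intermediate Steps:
A = 35/2 (A = (5/(-4))*(-4 - 10) = (5*(-¼))*(-14) = -5/4*(-14) = 35/2 ≈ 17.500)
z(h, Q) = 35/2
z(316, (9*(-4))*7) - 462506 = 35/2 - 462506 = -924977/2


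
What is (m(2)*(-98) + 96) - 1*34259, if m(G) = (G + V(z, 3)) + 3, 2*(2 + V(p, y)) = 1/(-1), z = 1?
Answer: -34408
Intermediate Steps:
V(p, y) = -5/2 (V(p, y) = -2 + (1/(-1))/2 = -2 + (1*(-1))/2 = -2 + (½)*(-1) = -2 - ½ = -5/2)
m(G) = ½ + G (m(G) = (G - 5/2) + 3 = (-5/2 + G) + 3 = ½ + G)
(m(2)*(-98) + 96) - 1*34259 = ((½ + 2)*(-98) + 96) - 1*34259 = ((5/2)*(-98) + 96) - 34259 = (-245 + 96) - 34259 = -149 - 34259 = -34408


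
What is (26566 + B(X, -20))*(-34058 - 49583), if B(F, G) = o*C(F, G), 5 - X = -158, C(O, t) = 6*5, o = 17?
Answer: -2264663716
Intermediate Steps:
C(O, t) = 30
X = 163 (X = 5 - 1*(-158) = 5 + 158 = 163)
B(F, G) = 510 (B(F, G) = 17*30 = 510)
(26566 + B(X, -20))*(-34058 - 49583) = (26566 + 510)*(-34058 - 49583) = 27076*(-83641) = -2264663716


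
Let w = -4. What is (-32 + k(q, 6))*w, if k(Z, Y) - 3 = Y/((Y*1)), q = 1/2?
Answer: 112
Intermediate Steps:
q = 1/2 ≈ 0.50000
k(Z, Y) = 4 (k(Z, Y) = 3 + Y/((Y*1)) = 3 + Y/Y = 3 + 1 = 4)
(-32 + k(q, 6))*w = (-32 + 4)*(-4) = -28*(-4) = 112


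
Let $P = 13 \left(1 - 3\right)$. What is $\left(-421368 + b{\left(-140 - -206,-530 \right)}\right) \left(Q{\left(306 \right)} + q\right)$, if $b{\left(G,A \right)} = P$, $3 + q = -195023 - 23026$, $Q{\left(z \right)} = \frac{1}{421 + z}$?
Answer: $\frac{66800979441382}{727} \approx 9.1886 \cdot 10^{10}$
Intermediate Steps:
$q = -218052$ ($q = -3 - 218049 = -218052$)
$P = -26$ ($P = 13 \left(-2\right) = -26$)
$b{\left(G,A \right)} = -26$
$\left(-421368 + b{\left(-140 - -206,-530 \right)}\right) \left(Q{\left(306 \right)} + q\right) = \left(-421368 - 26\right) \left(\frac{1}{421 + 306} - 218052\right) = - 421394 \left(\frac{1}{727} - 218052\right) = \left(-421394\right) \left(- \frac{158523803}{727}\right) = \frac{66800979441382}{727}$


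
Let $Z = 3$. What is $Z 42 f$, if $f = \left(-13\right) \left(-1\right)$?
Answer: $1638$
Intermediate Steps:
$f = 13$
$Z 42 f = 3 \cdot 42 \cdot 13 = 126 \cdot 13 = 1638$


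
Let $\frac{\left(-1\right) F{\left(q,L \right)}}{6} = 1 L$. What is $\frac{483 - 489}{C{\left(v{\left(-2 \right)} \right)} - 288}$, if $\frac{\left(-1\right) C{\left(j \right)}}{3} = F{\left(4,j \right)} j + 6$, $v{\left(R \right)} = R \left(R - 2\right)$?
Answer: $- \frac{1}{141} \approx -0.0070922$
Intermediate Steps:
$v{\left(R \right)} = R \left(-2 + R\right)$
$F{\left(q,L \right)} = - 6 L$ ($F{\left(q,L \right)} = - 6 \cdot 1 L = - 6 L$)
$C{\left(j \right)} = -18 + 18 j^{2}$ ($C{\left(j \right)} = - 3 \left(- 6 j j + 6\right) = - 3 \left(- 6 j^{2} + 6\right) = - 3 \left(6 - 6 j^{2}\right) = -18 + 18 j^{2}$)
$\frac{483 - 489}{C{\left(v{\left(-2 \right)} \right)} - 288} = \frac{483 - 489}{\left(-18 + 18 \left(- 2 \left(-2 - 2\right)\right)^{2}\right) - 288} = - \frac{6}{\left(-18 + 18 \left(\left(-2\right) \left(-4\right)\right)^{2}\right) - 288} = - \frac{6}{\left(-18 + 18 \cdot 8^{2}\right) - 288} = - \frac{6}{\left(-18 + 18 \cdot 64\right) - 288} = - \frac{6}{\left(-18 + 1152\right) - 288} = - \frac{6}{1134 - 288} = - \frac{6}{846} = \left(-6\right) \frac{1}{846} = - \frac{1}{141}$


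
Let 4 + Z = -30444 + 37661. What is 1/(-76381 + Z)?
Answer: -1/69168 ≈ -1.4458e-5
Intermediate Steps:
Z = 7213 (Z = -4 + (-30444 + 37661) = -4 + 7217 = 7213)
1/(-76381 + Z) = 1/(-76381 + 7213) = 1/(-69168) = -1/69168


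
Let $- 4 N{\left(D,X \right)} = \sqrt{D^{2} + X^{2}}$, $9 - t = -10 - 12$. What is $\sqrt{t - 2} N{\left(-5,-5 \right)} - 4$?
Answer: $-4 - \frac{5 \sqrt{58}}{4} \approx -13.52$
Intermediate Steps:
$t = 31$ ($t = 9 - \left(-10 - 12\right) = 9 - -22 = 9 + 22 = 31$)
$N{\left(D,X \right)} = - \frac{\sqrt{D^{2} + X^{2}}}{4}$
$\sqrt{t - 2} N{\left(-5,-5 \right)} - 4 = \sqrt{31 - 2} \left(- \frac{\sqrt{\left(-5\right)^{2} + \left(-5\right)^{2}}}{4}\right) - 4 = \sqrt{29} \left(- \frac{\sqrt{25 + 25}}{4}\right) + \left(-25 + 21\right) = \sqrt{29} \left(- \frac{\sqrt{50}}{4}\right) - 4 = \sqrt{29} \left(- \frac{5 \sqrt{2}}{4}\right) - 4 = - \frac{5 \sqrt{58}}{4} - 4 = -4 - \frac{5 \sqrt{58}}{4}$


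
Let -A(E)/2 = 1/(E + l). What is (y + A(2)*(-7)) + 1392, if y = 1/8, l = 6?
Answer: 11151/8 ≈ 1393.9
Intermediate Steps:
y = 1/8 ≈ 0.12500
A(E) = -2/(6 + E) (A(E) = -2/(E + 6) = -2/(6 + E))
(y + A(2)*(-7)) + 1392 = (1/8 - 2/(6 + 2)*(-7)) + 1392 = (1/8 - 2/8*(-7)) + 1392 = (1/8 - 2*1/8*(-7)) + 1392 = (1/8 - 1/4*(-7)) + 1392 = (1/8 + 7/4) + 1392 = 15/8 + 1392 = 11151/8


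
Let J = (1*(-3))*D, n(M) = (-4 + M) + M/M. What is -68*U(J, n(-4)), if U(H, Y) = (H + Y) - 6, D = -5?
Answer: -136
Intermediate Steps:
n(M) = -3 + M (n(M) = (-4 + M) + 1 = -3 + M)
J = 15 (J = (1*(-3))*(-5) = -3*(-5) = 15)
U(H, Y) = -6 + H + Y
-68*U(J, n(-4)) = -68*(-6 + 15 + (-3 - 4)) = -68*(-6 + 15 - 7) = -68*2 = -136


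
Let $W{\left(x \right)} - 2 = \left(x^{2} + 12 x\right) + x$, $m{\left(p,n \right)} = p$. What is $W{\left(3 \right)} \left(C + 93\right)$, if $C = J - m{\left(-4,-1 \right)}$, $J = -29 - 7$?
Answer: $3050$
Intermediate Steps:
$J = -36$
$W{\left(x \right)} = 2 + x^{2} + 13 x$ ($W{\left(x \right)} = 2 + \left(\left(x^{2} + 12 x\right) + x\right) = 2 + \left(x^{2} + 13 x\right) = 2 + x^{2} + 13 x$)
$C = -32$ ($C = -36 - -4 = -36 + 4 = -32$)
$W{\left(3 \right)} \left(C + 93\right) = \left(2 + 3^{2} + 13 \cdot 3\right) \left(-32 + 93\right) = \left(2 + 9 + 39\right) 61 = 50 \cdot 61 = 3050$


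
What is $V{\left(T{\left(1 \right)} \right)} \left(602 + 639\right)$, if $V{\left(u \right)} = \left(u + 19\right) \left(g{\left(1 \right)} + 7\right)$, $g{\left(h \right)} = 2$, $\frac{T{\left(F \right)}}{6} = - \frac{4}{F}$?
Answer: $-55845$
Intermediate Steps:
$T{\left(F \right)} = - \frac{24}{F}$ ($T{\left(F \right)} = 6 \left(- \frac{4}{F}\right) = - \frac{24}{F}$)
$V{\left(u \right)} = 171 + 9 u$ ($V{\left(u \right)} = \left(u + 19\right) \left(2 + 7\right) = \left(19 + u\right) 9 = 171 + 9 u$)
$V{\left(T{\left(1 \right)} \right)} \left(602 + 639\right) = \left(171 + 9 \left(- \frac{24}{1}\right)\right) \left(602 + 639\right) = \left(171 + 9 \left(\left(-24\right) 1\right)\right) 1241 = \left(171 + 9 \left(-24\right)\right) 1241 = \left(171 - 216\right) 1241 = \left(-45\right) 1241 = -55845$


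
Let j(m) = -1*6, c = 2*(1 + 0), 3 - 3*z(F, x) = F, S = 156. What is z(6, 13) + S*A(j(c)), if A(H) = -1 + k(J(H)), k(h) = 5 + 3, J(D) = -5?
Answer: 1091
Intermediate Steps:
z(F, x) = 1 - F/3
k(h) = 8
c = 2 (c = 2*1 = 2)
j(m) = -6
A(H) = 7 (A(H) = -1 + 8 = 7)
z(6, 13) + S*A(j(c)) = (1 - 1/3*6) + 156*7 = (1 - 2) + 1092 = -1 + 1092 = 1091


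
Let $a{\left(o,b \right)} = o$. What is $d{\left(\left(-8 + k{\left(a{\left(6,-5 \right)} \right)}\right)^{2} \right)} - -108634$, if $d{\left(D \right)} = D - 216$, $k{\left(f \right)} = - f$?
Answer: $108614$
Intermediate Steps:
$d{\left(D \right)} = -216 + D$
$d{\left(\left(-8 + k{\left(a{\left(6,-5 \right)} \right)}\right)^{2} \right)} - -108634 = \left(-216 + \left(-8 - 6\right)^{2}\right) - -108634 = \left(-216 + \left(-8 - 6\right)^{2}\right) + 108634 = \left(-216 + \left(-14\right)^{2}\right) + 108634 = \left(-216 + 196\right) + 108634 = -20 + 108634 = 108614$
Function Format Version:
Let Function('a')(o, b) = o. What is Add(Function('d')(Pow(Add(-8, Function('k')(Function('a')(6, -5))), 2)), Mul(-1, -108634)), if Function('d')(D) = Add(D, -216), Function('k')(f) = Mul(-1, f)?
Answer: 108614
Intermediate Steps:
Function('d')(D) = Add(-216, D)
Add(Function('d')(Pow(Add(-8, Function('k')(Function('a')(6, -5))), 2)), Mul(-1, -108634)) = Add(Add(-216, Pow(Add(-8, Mul(-1, 6)), 2)), Mul(-1, -108634)) = Add(Add(-216, Pow(Add(-8, -6), 2)), 108634) = Add(Add(-216, Pow(-14, 2)), 108634) = Add(Add(-216, 196), 108634) = Add(-20, 108634) = 108614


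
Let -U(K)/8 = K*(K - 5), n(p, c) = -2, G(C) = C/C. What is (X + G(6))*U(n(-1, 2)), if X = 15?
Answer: -1792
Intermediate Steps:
G(C) = 1
U(K) = -8*K*(-5 + K) (U(K) = -8*K*(K - 5) = -8*K*(-5 + K))
(X + G(6))*U(n(-1, 2)) = (15 + 1)*(8*(-2)*(5 - 1*(-2))) = 16*(8*(-2)*(5 + 2)) = 16*(8*(-2)*7) = 16*(-112) = -1792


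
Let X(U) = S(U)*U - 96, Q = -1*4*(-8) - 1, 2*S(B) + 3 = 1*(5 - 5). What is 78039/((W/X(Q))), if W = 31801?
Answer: -22241115/63602 ≈ -349.69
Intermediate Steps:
S(B) = -3/2 (S(B) = -3/2 + (1*(5 - 5))/2 = -3/2 + (1*0)/2 = -3/2 + (½)*0 = -3/2 + 0 = -3/2)
Q = 31 (Q = -4*(-8) - 1 = 32 - 1 = 31)
X(U) = -96 - 3*U/2 (X(U) = -3*U/2 - 96 = -96 - 3*U/2)
78039/((W/X(Q))) = 78039/((31801/(-96 - 3/2*31))) = 78039/((31801/(-96 - 93/2))) = 78039/((31801/(-285/2))) = 78039/((31801*(-2/285))) = 78039/(-63602/285) = 78039*(-285/63602) = -22241115/63602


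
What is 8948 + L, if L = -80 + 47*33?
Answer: 10419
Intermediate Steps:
L = 1471 (L = -80 + 1551 = 1471)
8948 + L = 8948 + 1471 = 10419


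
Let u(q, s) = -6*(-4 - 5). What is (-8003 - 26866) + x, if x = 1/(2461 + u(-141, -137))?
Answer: -87695534/2515 ≈ -34869.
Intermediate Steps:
u(q, s) = 54 (u(q, s) = -6*(-9) = 54)
x = 1/2515 (x = 1/(2461 + 54) = 1/2515 ≈ 0.00039761)
(-8003 - 26866) + x = (-8003 - 26866) + 1/2515 = -34869 + 1/2515 = -87695534/2515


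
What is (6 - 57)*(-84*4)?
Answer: 17136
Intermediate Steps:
(6 - 57)*(-84*4) = -51*(-336) = 17136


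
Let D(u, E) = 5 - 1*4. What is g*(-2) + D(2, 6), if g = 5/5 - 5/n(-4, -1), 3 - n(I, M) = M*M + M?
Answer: 7/3 ≈ 2.3333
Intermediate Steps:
n(I, M) = 3 - M - M**2 (n(I, M) = 3 - (M*M + M) = 3 - (M**2 + M) = 3 - (M + M**2) = 3 + (-M - M**2) = 3 - M - M**2)
g = -2/3 (g = 5/5 - 5/(3 - 1*(-1) - 1*(-1)**2) = 5*(1/5) - 5/(3 + 1 - 1*1) = 1 - 5/(3 + 1 - 1) = 1 - 5/3 = -2/3 ≈ -0.66667)
D(u, E) = 1 (D(u, E) = 5 - 4 = 1)
g*(-2) + D(2, 6) = -2/3*(-2) + 1 = 4/3 + 1 = 7/3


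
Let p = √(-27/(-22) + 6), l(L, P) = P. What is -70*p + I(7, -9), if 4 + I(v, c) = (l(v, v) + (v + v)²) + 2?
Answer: 201 - 35*√3498/11 ≈ 12.815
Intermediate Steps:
I(v, c) = -2 + v + 4*v² (I(v, c) = -4 + ((v + (v + v)²) + 2) = -4 + ((v + (2*v)²) + 2) = -4 + ((v + 4*v²) + 2) = -4 + (2 + v + 4*v²) = -2 + v + 4*v²)
p = √3498/22 (p = √(-27*(-1/22) + 6) = √(27/22 + 6) = √(159/22) = √3498/22 ≈ 2.6884)
-70*p + I(7, -9) = -35*√3498/11 + (-2 + 7 + 4*7²) = -35*√3498/11 + (-2 + 7 + 4*49) = -35*√3498/11 + (-2 + 7 + 196) = -35*√3498/11 + 201 = 201 - 35*√3498/11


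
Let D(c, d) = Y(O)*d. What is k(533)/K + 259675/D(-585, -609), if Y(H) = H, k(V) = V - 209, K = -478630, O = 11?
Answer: -62145207863/1603171185 ≈ -38.764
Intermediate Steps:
k(V) = -209 + V
D(c, d) = 11*d
k(533)/K + 259675/D(-585, -609) = (-209 + 533)/(-478630) + 259675/((11*(-609))) = 324*(-1/478630) + 259675/(-6699) = -162/239315 + 259675*(-1/6699) = -162/239315 - 259675/6699 = -62145207863/1603171185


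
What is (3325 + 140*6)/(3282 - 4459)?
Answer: -4165/1177 ≈ -3.5387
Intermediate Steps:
(3325 + 140*6)/(3282 - 4459) = (3325 + 840)/(-1177) = 4165*(-1/1177) = -4165/1177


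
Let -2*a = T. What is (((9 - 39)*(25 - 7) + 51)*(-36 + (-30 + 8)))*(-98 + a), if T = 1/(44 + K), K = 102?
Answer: -405817677/146 ≈ -2.7796e+6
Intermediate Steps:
T = 1/146 (T = 1/(44 + 102) = 1/146 ≈ 0.0068493)
a = -1/292 (a = -1/2*1/146 = -1/292 ≈ -0.0034247)
(((9 - 39)*(25 - 7) + 51)*(-36 + (-30 + 8)))*(-98 + a) = (((9 - 39)*(25 - 7) + 51)*(-36 + (-30 + 8)))*(-98 - 1/292) = ((-30*18 + 51)*(-36 - 22))*(-28617/292) = ((-540 + 51)*(-58))*(-28617/292) = -489*(-58)*(-28617/292) = 28362*(-28617/292) = -405817677/146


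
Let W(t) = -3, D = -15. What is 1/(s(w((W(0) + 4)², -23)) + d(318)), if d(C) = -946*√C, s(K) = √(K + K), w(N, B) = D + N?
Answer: -1/(946*√318 - 2*I*√7) ≈ -5.9278e-5 - 1.8594e-8*I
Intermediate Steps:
w(N, B) = -15 + N
s(K) = √2*√K (s(K) = √(2*K) = √2*√K)
1/(s(w((W(0) + 4)², -23)) + d(318)) = 1/(√2*√(-15 + (-3 + 4)²) - 946*√318) = 1/(√2*√(-15 + 1²) - 946*√318) = 1/(√2*√(-15 + 1) - 946*√318) = 1/(√2*√(-14) - 946*√318) = 1/(√2*(I*√14) - 946*√318) = 1/(2*I*√7 - 946*√318) = 1/(-946*√318 + 2*I*√7)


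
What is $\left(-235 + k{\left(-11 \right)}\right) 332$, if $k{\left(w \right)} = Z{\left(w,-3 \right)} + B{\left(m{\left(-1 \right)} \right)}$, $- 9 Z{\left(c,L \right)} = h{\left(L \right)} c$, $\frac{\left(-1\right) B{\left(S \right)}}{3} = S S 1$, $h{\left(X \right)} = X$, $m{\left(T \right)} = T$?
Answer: $- \frac{240700}{3} \approx -80233.0$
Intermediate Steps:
$B{\left(S \right)} = - 3 S^{2}$ ($B{\left(S \right)} = - 3 S S 1 = - 3 S^{2} \cdot 1 = - 3 S^{2}$)
$Z{\left(c,L \right)} = - \frac{L c}{9}$
$k{\left(w \right)} = -3 + \frac{w}{3}$ ($k{\left(w \right)} = \left(- \frac{1}{9}\right) \left(-3\right) w - 3 \left(-1\right)^{2} = \frac{w}{3} - 3 = -3 + \frac{w}{3}$)
$\left(-235 + k{\left(-11 \right)}\right) 332 = \left(-235 + \left(-3 + \frac{1}{3} \left(-11\right)\right)\right) 332 = \left(-235 - \frac{20}{3}\right) 332 = \left(- \frac{725}{3}\right) 332 = - \frac{240700}{3}$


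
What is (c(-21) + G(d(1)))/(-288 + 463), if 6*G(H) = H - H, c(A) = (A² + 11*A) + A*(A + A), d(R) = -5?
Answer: 156/25 ≈ 6.2400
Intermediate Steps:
c(A) = 3*A² + 11*A (c(A) = (A² + 11*A) + A*(2*A) = (A² + 11*A) + 2*A² = 3*A² + 11*A)
G(H) = 0 (G(H) = (H - H)/6 = (⅙)*0 = 0)
(c(-21) + G(d(1)))/(-288 + 463) = (-21*(11 + 3*(-21)) + 0)/(-288 + 463) = (-21*(11 - 63) + 0)/175 = (-21*(-52) + 0)*(1/175) = (1092 + 0)*(1/175) = 1092*(1/175) = 156/25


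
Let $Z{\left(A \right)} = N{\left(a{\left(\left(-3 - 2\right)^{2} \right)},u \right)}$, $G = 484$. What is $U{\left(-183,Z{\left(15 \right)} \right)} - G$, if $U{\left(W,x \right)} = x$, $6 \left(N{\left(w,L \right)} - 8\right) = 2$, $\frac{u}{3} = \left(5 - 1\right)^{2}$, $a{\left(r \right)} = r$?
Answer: $- \frac{1427}{3} \approx -475.67$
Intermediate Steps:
$u = 48$ ($u = 3 \left(5 - 1\right)^{2} = 3 \cdot 4^{2} = 3 \cdot 16 = 48$)
$N{\left(w,L \right)} = \frac{25}{3}$ ($N{\left(w,L \right)} = 8 + \frac{1}{6} \cdot 2 = 8 + \frac{1}{3} = \frac{25}{3}$)
$Z{\left(A \right)} = \frac{25}{3}$
$U{\left(-183,Z{\left(15 \right)} \right)} - G = \frac{25}{3} - 484 = - \frac{1427}{3}$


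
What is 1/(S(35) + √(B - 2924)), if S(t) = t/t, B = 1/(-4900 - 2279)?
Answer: 7179/20998576 - I*√150697239063/20998576 ≈ 0.00034188 - 0.018487*I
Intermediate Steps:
B = -1/7179 (B = 1/(-7179) = -1/7179 ≈ -0.00013930)
S(t) = 1
1/(S(35) + √(B - 2924)) = 1/(1 + √(-1/7179 - 2924)) = 1/(1 + √(-20991397/7179)) = 1/(1 + I*√150697239063/7179)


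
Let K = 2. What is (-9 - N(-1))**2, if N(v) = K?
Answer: 121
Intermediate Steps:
N(v) = 2
(-9 - N(-1))**2 = (-9 - 1*2)**2 = (-9 - 2)**2 = (-11)**2 = 121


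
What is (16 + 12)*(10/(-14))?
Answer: -20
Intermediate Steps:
(16 + 12)*(10/(-14)) = 28*(10*(-1/14)) = 28*(-5/7) = -20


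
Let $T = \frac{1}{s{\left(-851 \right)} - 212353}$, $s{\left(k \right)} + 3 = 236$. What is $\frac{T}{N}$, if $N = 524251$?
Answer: $- \frac{1}{111204122120} \approx -8.9925 \cdot 10^{-12}$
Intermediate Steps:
$s{\left(k \right)} = 233$ ($s{\left(k \right)} = -3 + 236 = 233$)
$T = - \frac{1}{212120}$ ($T = \frac{1}{233 - 212353} = \frac{1}{-212120} = - \frac{1}{212120} \approx -4.7143 \cdot 10^{-6}$)
$\frac{T}{N} = - \frac{1}{212120 \cdot 524251} = \left(- \frac{1}{212120}\right) \frac{1}{524251} = - \frac{1}{111204122120}$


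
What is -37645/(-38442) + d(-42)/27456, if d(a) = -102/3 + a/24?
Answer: 1604051/1640192 ≈ 0.97797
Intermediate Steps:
d(a) = -34 + a/24 (d(a) = -102*⅓ + a*(1/24) = -34 + a/24)
-37645/(-38442) + d(-42)/27456 = -37645/(-38442) + (-34 + (1/24)*(-42))/27456 = -37645*(-1/38442) + (-34 - 7/4)*(1/27456) = 37645/38442 - 143/4*1/27456 = 37645/38442 - 1/768 = 1604051/1640192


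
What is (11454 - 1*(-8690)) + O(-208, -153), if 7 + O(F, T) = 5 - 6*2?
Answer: 20130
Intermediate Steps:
O(F, T) = -14 (O(F, T) = -7 + (5 - 6*2) = -7 + (5 - 12) = -7 - 7 = -14)
(11454 - 1*(-8690)) + O(-208, -153) = (11454 - 1*(-8690)) - 14 = (11454 + 8690) - 14 = 20144 - 14 = 20130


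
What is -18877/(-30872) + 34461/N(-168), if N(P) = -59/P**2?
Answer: -30026947780465/1821448 ≈ -1.6485e+7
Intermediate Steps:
N(P) = -59/P**2
-18877/(-30872) + 34461/N(-168) = -18877/(-30872) + 34461/((-59/(-168)**2)) = -18877*(-1/30872) + 34461/((-59*1/28224)) = 18877/30872 + 34461/(-59/28224) = 18877/30872 + 34461*(-28224/59) = 18877/30872 - 972627264/59 = -30026947780465/1821448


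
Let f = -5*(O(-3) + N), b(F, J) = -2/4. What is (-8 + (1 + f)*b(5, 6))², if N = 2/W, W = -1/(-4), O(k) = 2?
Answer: 1089/4 ≈ 272.25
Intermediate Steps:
b(F, J) = -½ (b(F, J) = -2*¼ = -½)
W = ¼ (W = -1*(-¼) = ¼ ≈ 0.25000)
N = 8 (N = 2/(¼) = 2*4 = 8)
f = -50 (f = -5*(2 + 8) = -5*10 = -50)
(-8 + (1 + f)*b(5, 6))² = (-8 + (1 - 50)*(-½))² = (-8 - 49*(-½))² = (-8 + 49/2)² = (33/2)² = 1089/4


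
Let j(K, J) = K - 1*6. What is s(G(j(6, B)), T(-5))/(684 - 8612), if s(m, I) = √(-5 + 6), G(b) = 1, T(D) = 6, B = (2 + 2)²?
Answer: -1/7928 ≈ -0.00012614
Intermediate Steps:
B = 16 (B = 4² = 16)
j(K, J) = -6 + K (j(K, J) = K - 6 = -6 + K)
s(m, I) = 1 (s(m, I) = √1 = 1)
s(G(j(6, B)), T(-5))/(684 - 8612) = 1/(684 - 8612) = 1/(-7928) = 1*(-1/7928) = -1/7928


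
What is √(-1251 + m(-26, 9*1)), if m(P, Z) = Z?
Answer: 3*I*√138 ≈ 35.242*I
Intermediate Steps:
√(-1251 + m(-26, 9*1)) = √(-1251 + 9*1) = √(-1251 + 9) = √(-1242) = 3*I*√138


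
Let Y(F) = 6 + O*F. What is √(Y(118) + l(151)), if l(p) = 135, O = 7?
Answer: √967 ≈ 31.097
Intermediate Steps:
Y(F) = 6 + 7*F
√(Y(118) + l(151)) = √((6 + 7*118) + 135) = √((6 + 826) + 135) = √(832 + 135) = √967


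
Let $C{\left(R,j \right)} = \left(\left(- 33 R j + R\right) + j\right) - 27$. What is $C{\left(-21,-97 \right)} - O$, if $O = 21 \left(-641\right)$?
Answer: $-53905$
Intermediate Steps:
$O = -13461$
$C{\left(R,j \right)} = -27 + R + j - 33 R j$ ($C{\left(R,j \right)} = \left(\left(- 33 R j + R\right) + j\right) - 27 = \left(\left(R - 33 R j\right) + j\right) - 27 = \left(R + j - 33 R j\right) - 27 = -27 + R + j - 33 R j$)
$C{\left(-21,-97 \right)} - O = \left(-27 - 21 - 97 - \left(-693\right) \left(-97\right)\right) - -13461 = \left(-27 - 21 - 97 - 67221\right) + 13461 = -67366 + 13461 = -53905$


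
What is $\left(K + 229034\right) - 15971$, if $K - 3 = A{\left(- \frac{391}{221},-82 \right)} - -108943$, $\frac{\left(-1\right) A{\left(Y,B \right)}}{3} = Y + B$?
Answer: $\frac{4189384}{13} \approx 3.2226 \cdot 10^{5}$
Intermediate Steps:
$A{\left(Y,B \right)} = - 3 B - 3 Y$ ($A{\left(Y,B \right)} = - 3 \left(Y + B\right) = - 3 \left(B + Y\right) = - 3 B - 3 Y$)
$K = \frac{1419565}{13}$ ($K = 3 - \left(-109189 + 3 \left(-391\right) \frac{1}{221}\right) = 3 + \left(\left(246 - 3 \left(\left(-391\right) \frac{1}{221}\right)\right) + 108943\right) = 3 + \left(\left(246 - - \frac{69}{13}\right) + 108943\right) = 3 + \left(\left(246 + \frac{69}{13}\right) + 108943\right) = 3 + \left(\frac{3267}{13} + 108943\right) = 3 + \frac{1419526}{13} = \frac{1419565}{13} \approx 1.092 \cdot 10^{5}$)
$\left(K + 229034\right) - 15971 = \left(\frac{1419565}{13} + 229034\right) - 15971 = \frac{4397007}{13} - 15971 = \frac{4189384}{13}$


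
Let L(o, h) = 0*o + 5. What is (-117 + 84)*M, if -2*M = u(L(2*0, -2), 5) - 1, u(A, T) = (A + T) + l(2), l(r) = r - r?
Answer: 297/2 ≈ 148.50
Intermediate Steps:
l(r) = 0
L(o, h) = 5 (L(o, h) = 0 + 5 = 5)
u(A, T) = A + T (u(A, T) = (A + T) + 0 = A + T)
M = -9/2 (M = -((5 + 5) - 1)/2 = -(10 - 1)/2 = -½*9 = -9/2 ≈ -4.5000)
(-117 + 84)*M = (-117 + 84)*(-9/2) = -33*(-9/2) = 297/2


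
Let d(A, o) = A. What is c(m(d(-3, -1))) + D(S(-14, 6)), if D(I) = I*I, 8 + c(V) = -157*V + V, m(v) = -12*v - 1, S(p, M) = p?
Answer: -5272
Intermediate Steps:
m(v) = -1 - 12*v
c(V) = -8 - 156*V (c(V) = -8 + (-157*V + V) = -8 - 156*V)
D(I) = I**2
c(m(d(-3, -1))) + D(S(-14, 6)) = (-8 - 156*(-1 - 12*(-3))) + (-14)**2 = (-8 - 156*(-1 + 36)) + 196 = (-8 - 156*35) + 196 = (-8 - 5460) + 196 = -5468 + 196 = -5272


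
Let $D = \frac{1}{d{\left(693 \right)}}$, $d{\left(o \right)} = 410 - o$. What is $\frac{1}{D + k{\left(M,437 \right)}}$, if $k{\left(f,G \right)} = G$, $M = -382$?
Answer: $\frac{283}{123670} \approx 0.0022883$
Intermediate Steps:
$D = - \frac{1}{283}$ ($D = \frac{1}{410 - 693} = \frac{1}{-283} = - \frac{1}{283} \approx -0.0035336$)
$\frac{1}{D + k{\left(M,437 \right)}} = \frac{1}{- \frac{1}{283} + 437} = \frac{1}{\frac{123670}{283}} = \frac{283}{123670}$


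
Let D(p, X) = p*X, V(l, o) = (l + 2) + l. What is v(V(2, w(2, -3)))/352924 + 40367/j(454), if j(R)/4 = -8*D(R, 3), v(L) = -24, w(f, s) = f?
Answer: -3561882281/3845459904 ≈ -0.92626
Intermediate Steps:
V(l, o) = 2 + 2*l (V(l, o) = (2 + l) + l = 2 + 2*l)
D(p, X) = X*p
j(R) = -96*R (j(R) = 4*(-24*R) = -96*R)
v(V(2, w(2, -3)))/352924 + 40367/j(454) = -24/352924 + 40367/((-96*454)) = -24*1/352924 + 40367/(-43584) = -6/88231 + 40367*(-1/43584) = -6/88231 - 40367/43584 = -3561882281/3845459904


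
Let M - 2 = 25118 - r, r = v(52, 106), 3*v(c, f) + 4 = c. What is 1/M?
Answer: 1/25104 ≈ 3.9834e-5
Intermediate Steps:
v(c, f) = -4/3 + c/3
r = 16 (r = -4/3 + (1/3)*52 = -4/3 + 52/3 = 16)
M = 25104 (M = 2 + (25118 - 1*16) = 2 + (25118 - 16) = 2 + 25102 = 25104)
1/M = 1/25104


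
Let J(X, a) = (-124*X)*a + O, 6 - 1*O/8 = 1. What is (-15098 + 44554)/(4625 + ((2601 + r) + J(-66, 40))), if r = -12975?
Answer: 29456/321651 ≈ 0.091578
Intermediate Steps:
O = 40 (O = 48 - 8*1 = 48 - 8 = 40)
J(X, a) = 40 - 124*X*a (J(X, a) = (-124*X)*a + 40 = -124*X*a + 40 = 40 - 124*X*a)
(-15098 + 44554)/(4625 + ((2601 + r) + J(-66, 40))) = (-15098 + 44554)/(4625 + ((2601 - 12975) + (40 - 124*(-66)*40))) = 29456/(4625 + (-10374 + (40 + 327360))) = 29456/(4625 + (-10374 + 327400)) = 29456/(4625 + 317026) = 29456/321651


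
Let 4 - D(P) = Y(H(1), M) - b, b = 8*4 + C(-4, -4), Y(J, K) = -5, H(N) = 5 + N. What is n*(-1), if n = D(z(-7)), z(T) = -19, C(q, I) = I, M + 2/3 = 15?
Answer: -37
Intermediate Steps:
M = 43/3 (M = -2/3 + 15 = 43/3 ≈ 14.333)
b = 28 (b = 8*4 - 4 = 32 - 4 = 28)
D(P) = 37 (D(P) = 4 - (-5 - 1*28) = 4 - (-5 - 28) = 4 - 1*(-33) = 4 + 33 = 37)
n = 37
n*(-1) = 37*(-1) = -37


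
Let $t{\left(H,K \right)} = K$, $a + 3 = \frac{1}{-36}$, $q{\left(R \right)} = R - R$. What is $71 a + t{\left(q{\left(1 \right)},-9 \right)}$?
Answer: $- \frac{8063}{36} \approx -223.97$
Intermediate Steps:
$q{\left(R \right)} = 0$
$a = - \frac{109}{36}$ ($a = -3 + \frac{1}{-36} = -3 - \frac{1}{36} = - \frac{109}{36} \approx -3.0278$)
$71 a + t{\left(q{\left(1 \right)},-9 \right)} = 71 \left(- \frac{109}{36}\right) - 9 = - \frac{7739}{36} - 9 = - \frac{8063}{36}$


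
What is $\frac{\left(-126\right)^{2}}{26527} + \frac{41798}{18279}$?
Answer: $\frac{1398972950}{484887033} \approx 2.8852$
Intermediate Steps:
$\frac{\left(-126\right)^{2}}{26527} + \frac{41798}{18279} = 15876 \cdot \frac{1}{26527} + 41798 \cdot \frac{1}{18279} = \frac{15876}{26527} + \frac{41798}{18279} = \frac{1398972950}{484887033}$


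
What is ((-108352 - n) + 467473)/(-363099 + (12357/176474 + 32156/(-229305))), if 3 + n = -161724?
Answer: -21076828178643360/14693301528772489 ≈ -1.4345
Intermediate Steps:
n = -161727 (n = -3 - 161724 = -161727)
((-108352 - n) + 467473)/(-363099 + (12357/176474 + 32156/(-229305))) = ((-108352 - 1*(-161727)) + 467473)/(-363099 + (12357/176474 + 32156/(-229305))) = ((-108352 + 161727) + 467473)/(-363099 + (12357*(1/176474) + 32156*(-1/229305))) = (53375 + 467473)/(-363099 + (12357/176474 - 32156/229305)) = 520848/(-363099 - 2841176059/40466370570) = 520848/(-14693301528772489/40466370570) = 520848*(-40466370570/14693301528772489) = -21076828178643360/14693301528772489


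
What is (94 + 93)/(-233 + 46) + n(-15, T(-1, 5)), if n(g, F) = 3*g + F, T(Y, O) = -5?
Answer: -51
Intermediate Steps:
n(g, F) = F + 3*g
(94 + 93)/(-233 + 46) + n(-15, T(-1, 5)) = (94 + 93)/(-233 + 46) + (-5 + 3*(-15)) = 187/(-187) + (-5 - 45) = 187*(-1/187) - 50 = -1 - 50 = -51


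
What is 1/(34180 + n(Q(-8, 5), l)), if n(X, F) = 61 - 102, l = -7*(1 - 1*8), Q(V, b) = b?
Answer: 1/34139 ≈ 2.9292e-5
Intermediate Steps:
l = 49 (l = -7*(1 - 8) = -7*(-7) = 49)
n(X, F) = -41
1/(34180 + n(Q(-8, 5), l)) = 1/(34180 - 41) = 1/34139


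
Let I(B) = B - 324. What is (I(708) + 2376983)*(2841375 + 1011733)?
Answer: 9160251806636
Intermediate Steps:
I(B) = -324 + B
(I(708) + 2376983)*(2841375 + 1011733) = ((-324 + 708) + 2376983)*(2841375 + 1011733) = (384 + 2376983)*3853108 = 2377367*3853108 = 9160251806636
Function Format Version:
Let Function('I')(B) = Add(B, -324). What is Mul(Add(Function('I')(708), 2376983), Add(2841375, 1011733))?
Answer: 9160251806636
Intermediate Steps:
Function('I')(B) = Add(-324, B)
Mul(Add(Function('I')(708), 2376983), Add(2841375, 1011733)) = Mul(Add(Add(-324, 708), 2376983), Add(2841375, 1011733)) = Mul(Add(384, 2376983), 3853108) = Mul(2377367, 3853108) = 9160251806636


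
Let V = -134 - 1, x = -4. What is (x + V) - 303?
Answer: -442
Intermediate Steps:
V = -135
(x + V) - 303 = (-4 - 135) - 303 = -139 - 303 = -442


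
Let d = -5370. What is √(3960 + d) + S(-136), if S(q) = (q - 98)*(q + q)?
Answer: 63648 + I*√1410 ≈ 63648.0 + 37.55*I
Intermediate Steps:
S(q) = 2*q*(-98 + q) (S(q) = (-98 + q)*(2*q) = 2*q*(-98 + q))
√(3960 + d) + S(-136) = √(3960 - 5370) + 2*(-136)*(-98 - 136) = √(-1410) + 2*(-136)*(-234) = I*√1410 + 63648 = 63648 + I*√1410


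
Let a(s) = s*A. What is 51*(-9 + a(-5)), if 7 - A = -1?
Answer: -2499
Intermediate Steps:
A = 8 (A = 7 - 1*(-1) = 7 + 1 = 8)
a(s) = 8*s (a(s) = s*8 = 8*s)
51*(-9 + a(-5)) = 51*(-9 + 8*(-5)) = 51*(-9 - 40) = 51*(-49) = -2499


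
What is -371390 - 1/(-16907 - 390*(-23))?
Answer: -2947722429/7937 ≈ -3.7139e+5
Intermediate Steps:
-371390 - 1/(-16907 - 390*(-23)) = -371390 - 1/(-16907 + 8970) = -371390 - 1/(-7937) = -371390 - 1*(-1/7937) = -371390 + 1/7937 = -2947722429/7937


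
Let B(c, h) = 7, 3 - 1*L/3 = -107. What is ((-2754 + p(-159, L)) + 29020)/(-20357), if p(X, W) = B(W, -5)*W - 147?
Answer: -28429/20357 ≈ -1.3965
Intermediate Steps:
L = 330 (L = 9 - 3*(-107) = 9 + 321 = 330)
p(X, W) = -147 + 7*W (p(X, W) = 7*W - 147 = -147 + 7*W)
((-2754 + p(-159, L)) + 29020)/(-20357) = ((-2754 + (-147 + 7*330)) + 29020)/(-20357) = ((-2754 + (-147 + 2310)) + 29020)*(-1/20357) = ((-2754 + 2163) + 29020)*(-1/20357) = (-591 + 29020)*(-1/20357) = 28429*(-1/20357) = -28429/20357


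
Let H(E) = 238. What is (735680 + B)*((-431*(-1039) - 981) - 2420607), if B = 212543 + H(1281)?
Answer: -1872052404119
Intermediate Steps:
B = 212781 (B = 212543 + 238 = 212781)
(735680 + B)*((-431*(-1039) - 981) - 2420607) = (735680 + 212781)*((-431*(-1039) - 981) - 2420607) = 948461*((447809 - 981) - 2420607) = 948461*(446828 - 2420607) = 948461*(-1973779) = -1872052404119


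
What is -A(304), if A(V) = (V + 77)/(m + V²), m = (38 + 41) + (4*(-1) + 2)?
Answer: -127/30831 ≈ -0.0041192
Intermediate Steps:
m = 77 (m = 79 + (-4 + 2) = 79 - 2 = 77)
A(V) = (77 + V)/(77 + V²) (A(V) = (V + 77)/(77 + V²) = (77 + V)/(77 + V²))
-A(304) = -(77 + 304)/(77 + 304²) = -381/(77 + 92416) = -381/92493 = -1*127/30831 = -127/30831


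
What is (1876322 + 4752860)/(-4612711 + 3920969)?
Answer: -3314591/345871 ≈ -9.5833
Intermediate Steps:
(1876322 + 4752860)/(-4612711 + 3920969) = 6629182/(-691742) = 6629182*(-1/691742) = -3314591/345871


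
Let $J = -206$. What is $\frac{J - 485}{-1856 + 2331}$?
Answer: $- \frac{691}{475} \approx -1.4547$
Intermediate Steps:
$\frac{J - 485}{-1856 + 2331} = \frac{-206 - 485}{-1856 + 2331} = - \frac{691}{475}$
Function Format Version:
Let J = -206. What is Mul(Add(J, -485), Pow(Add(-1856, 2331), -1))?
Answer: Rational(-691, 475) ≈ -1.4547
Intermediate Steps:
Mul(Add(J, -485), Pow(Add(-1856, 2331), -1)) = Mul(Add(-206, -485), Pow(Add(-1856, 2331), -1)) = Mul(-691, Pow(475, -1)) = Mul(-691, Rational(1, 475)) = Rational(-691, 475)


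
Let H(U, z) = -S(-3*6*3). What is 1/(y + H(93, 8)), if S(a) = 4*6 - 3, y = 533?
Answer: 1/512 ≈ 0.0019531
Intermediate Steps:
S(a) = 21 (S(a) = 24 - 3 = 21)
H(U, z) = -21 (H(U, z) = -1*21 = -21)
1/(y + H(93, 8)) = 1/(533 - 21) = 1/512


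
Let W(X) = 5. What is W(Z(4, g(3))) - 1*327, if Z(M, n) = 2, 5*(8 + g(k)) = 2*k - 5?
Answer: -322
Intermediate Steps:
g(k) = -9 + 2*k/5 (g(k) = -8 + (2*k - 5)/5 = -8 + (-5 + 2*k)/5 = -8 + (-1 + 2*k/5) = -9 + 2*k/5)
W(Z(4, g(3))) - 1*327 = 5 - 1*327 = 5 - 327 = -322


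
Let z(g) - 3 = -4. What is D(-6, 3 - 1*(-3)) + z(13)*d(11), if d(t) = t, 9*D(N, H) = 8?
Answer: -91/9 ≈ -10.111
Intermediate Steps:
D(N, H) = 8/9 (D(N, H) = (1/9)*8 = 8/9)
z(g) = -1 (z(g) = 3 - 4 = -1)
D(-6, 3 - 1*(-3)) + z(13)*d(11) = 8/9 - 1*11 = 8/9 - 11 = -91/9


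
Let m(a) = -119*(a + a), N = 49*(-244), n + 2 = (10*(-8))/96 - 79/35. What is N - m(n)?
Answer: -197513/15 ≈ -13168.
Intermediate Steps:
n = -1069/210 (n = -2 + ((10*(-8))/96 - 79/35) = -2 + (-80*1/96 - 79*1/35) = -2 + (-⅚ - 79/35) = -2 - 649/210 = -1069/210 ≈ -5.0905)
N = -11956
m(a) = -238*a
N - m(n) = -11956 - (-238)*(-1069)/210 = -11956 - 1*18173/15 = -11956 - 18173/15 = -197513/15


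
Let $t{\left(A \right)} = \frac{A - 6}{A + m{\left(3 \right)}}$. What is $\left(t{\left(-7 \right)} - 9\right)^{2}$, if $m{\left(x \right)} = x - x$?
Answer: $\frac{2500}{49} \approx 51.02$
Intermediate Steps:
$m{\left(x \right)} = 0$
$t{\left(A \right)} = \frac{-6 + A}{A}$ ($t{\left(A \right)} = \frac{A - 6}{A + 0} = \frac{-6 + A}{A}$)
$\left(t{\left(-7 \right)} - 9\right)^{2} = \left(\frac{-6 - 7}{-7} - 9\right)^{2} = \left(\left(- \frac{1}{7}\right) \left(-13\right) - 9\right)^{2} = \left(\frac{13}{7} - 9\right)^{2} = \left(- \frac{50}{7}\right)^{2} = \frac{2500}{49}$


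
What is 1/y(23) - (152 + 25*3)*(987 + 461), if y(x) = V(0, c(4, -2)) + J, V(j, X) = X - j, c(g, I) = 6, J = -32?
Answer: -8546097/26 ≈ -3.2870e+5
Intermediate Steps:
y(x) = -26 (y(x) = (6 - 1*0) - 32 = (6 + 0) - 32 = 6 - 32 = -26)
1/y(23) - (152 + 25*3)*(987 + 461) = 1/(-26) - (152 + 25*3)*(987 + 461) = -1/26 - (152 + 75)*1448 = -1/26 - 227*1448 = -1/26 - 1*328696 = -1/26 - 328696 = -8546097/26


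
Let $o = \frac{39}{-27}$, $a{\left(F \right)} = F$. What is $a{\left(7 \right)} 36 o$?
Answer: $-364$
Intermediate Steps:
$o = - \frac{13}{9}$ ($o = 39 \left(- \frac{1}{27}\right) = - \frac{13}{9} \approx -1.4444$)
$a{\left(7 \right)} 36 o = 7 \cdot 36 \left(- \frac{13}{9}\right) = 252 \left(- \frac{13}{9}\right) = -364$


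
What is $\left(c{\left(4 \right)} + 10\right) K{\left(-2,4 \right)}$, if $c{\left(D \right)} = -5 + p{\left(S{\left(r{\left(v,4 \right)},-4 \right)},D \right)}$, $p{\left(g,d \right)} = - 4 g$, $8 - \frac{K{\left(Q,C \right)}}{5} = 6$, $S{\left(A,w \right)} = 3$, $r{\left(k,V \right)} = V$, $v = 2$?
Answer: $-70$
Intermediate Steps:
$K{\left(Q,C \right)} = 10$ ($K{\left(Q,C \right)} = 40 - 30 = 10$)
$c{\left(D \right)} = -17$ ($c{\left(D \right)} = -5 - 12 = -17$)
$\left(c{\left(4 \right)} + 10\right) K{\left(-2,4 \right)} = \left(-17 + 10\right) 10 = \left(-7\right) 10 = -70$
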